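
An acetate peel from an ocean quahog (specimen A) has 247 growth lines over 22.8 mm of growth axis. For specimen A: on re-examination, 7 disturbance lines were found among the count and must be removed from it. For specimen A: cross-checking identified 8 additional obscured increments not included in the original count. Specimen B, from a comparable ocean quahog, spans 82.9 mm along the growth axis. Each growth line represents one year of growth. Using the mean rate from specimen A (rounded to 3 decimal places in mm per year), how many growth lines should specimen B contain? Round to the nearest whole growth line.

901 growth lines

Specimen A: true growth line count = 247 − 7 + 8 = 248.
A: Extension rate ≈ 22.8 / 248 = 0.092 mm/year.
Specimen B: 82.9 mm / 0.092 mm per year = 901.09 years ≈ 901 growth lines.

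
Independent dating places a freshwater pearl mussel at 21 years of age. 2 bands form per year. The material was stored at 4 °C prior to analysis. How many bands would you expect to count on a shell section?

With 2 bands per year, 21 years would produce 21 × 2 = 42 bands.
So 42 bands should be present.

42 bands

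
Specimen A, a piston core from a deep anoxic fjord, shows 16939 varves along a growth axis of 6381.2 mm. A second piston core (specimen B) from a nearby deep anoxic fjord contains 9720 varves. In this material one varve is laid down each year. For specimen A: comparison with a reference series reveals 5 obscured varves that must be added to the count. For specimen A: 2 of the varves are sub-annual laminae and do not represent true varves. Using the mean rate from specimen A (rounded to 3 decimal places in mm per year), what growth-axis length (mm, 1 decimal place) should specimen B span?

Specimen A: true varve count = 16939 − 2 + 5 = 16942.
A: 6381.2 mm over 16942 years gives 6381.2 / 16942 ≈ 0.377 mm per year.
B's length ≈ 0.377 × 9720 = 3664.4 mm.

3664.4 mm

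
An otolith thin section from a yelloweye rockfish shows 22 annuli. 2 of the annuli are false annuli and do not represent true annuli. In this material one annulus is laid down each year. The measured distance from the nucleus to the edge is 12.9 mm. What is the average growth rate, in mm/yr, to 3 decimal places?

After corrections the count is 22 − 2 = 20 annuli.
Extension rate ≈ 12.9 / 20 = 0.645 mm/yr.

0.645 mm/yr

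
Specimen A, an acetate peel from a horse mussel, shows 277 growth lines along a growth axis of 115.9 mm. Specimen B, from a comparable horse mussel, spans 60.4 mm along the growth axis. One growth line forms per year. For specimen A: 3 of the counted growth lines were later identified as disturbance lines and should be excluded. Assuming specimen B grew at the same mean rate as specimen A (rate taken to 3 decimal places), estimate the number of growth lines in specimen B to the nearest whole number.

143 growth lines

Specimen A: true growth line count = 277 − 3 = 274.
A: 115.9 mm over 274 years gives 115.9 / 274 ≈ 0.423 mm per year.
B spans 60.4 / 0.423 = 142.79 years ≈ 143 growth lines.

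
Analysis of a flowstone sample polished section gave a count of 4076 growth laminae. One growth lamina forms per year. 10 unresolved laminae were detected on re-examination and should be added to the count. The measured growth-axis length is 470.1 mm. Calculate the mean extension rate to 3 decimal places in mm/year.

0.115 mm/year

Correcting the raw count gives 4076 + 10 = 4086 true growth laminae.
Extension rate ≈ 470.1 / 4086 = 0.115 mm/year.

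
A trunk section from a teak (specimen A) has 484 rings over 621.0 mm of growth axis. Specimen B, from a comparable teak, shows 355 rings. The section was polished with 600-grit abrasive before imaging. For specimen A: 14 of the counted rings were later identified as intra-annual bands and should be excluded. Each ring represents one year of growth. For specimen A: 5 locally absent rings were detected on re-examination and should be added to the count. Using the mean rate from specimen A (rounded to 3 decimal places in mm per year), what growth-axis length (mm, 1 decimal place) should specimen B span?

Specimen A: correcting the raw count gives 484 − 14 + 5 = 475 true rings.
A: Mean rate = 621.0 mm / 475 years ≈ 1.307 mm/yr.
Length of B = 1.307 × 355 = 464.0 mm.

464.0 mm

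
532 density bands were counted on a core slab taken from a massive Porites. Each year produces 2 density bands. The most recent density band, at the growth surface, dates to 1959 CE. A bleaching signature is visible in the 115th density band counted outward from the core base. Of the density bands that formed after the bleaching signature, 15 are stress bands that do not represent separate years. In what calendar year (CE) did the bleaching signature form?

Between density band 115 and the growth surface there are 532 − 115 = 417 density bands.
417 − 15 false = 402 true density bands after the bleaching signature.
402 density bands at 2 per year is 402 / 2 = 201 years.
1959 − 201 = 1758 CE.

1758 CE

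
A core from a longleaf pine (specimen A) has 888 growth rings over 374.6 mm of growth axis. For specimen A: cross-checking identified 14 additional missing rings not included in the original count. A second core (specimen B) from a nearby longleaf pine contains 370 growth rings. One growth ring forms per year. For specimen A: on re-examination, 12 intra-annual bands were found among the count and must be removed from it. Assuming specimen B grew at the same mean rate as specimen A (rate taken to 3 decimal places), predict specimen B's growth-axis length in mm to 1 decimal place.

155.8 mm

Specimen A: adjusted count: 888 − 12 + 14 = 890 growth rings.
A: Extension rate ≈ 374.6 / 890 = 0.421 mm per year.
Length of B = 0.421 × 370 = 155.8 mm.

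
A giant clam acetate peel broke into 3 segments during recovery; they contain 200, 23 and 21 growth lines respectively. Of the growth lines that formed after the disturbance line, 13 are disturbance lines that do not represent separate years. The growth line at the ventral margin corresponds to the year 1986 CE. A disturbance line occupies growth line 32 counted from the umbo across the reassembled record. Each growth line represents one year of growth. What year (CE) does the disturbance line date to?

Total growth lines = 200 + 23 + 21 = 244.
Between growth line 32 and the ventral margin there are 244 − 32 = 212 growth lines.
212 − 13 false = 199 true growth lines after the disturbance line.
Counting back 199 years from 1986 CE places the disturbance line in 1986 − 199 = 1787 CE.

1787 CE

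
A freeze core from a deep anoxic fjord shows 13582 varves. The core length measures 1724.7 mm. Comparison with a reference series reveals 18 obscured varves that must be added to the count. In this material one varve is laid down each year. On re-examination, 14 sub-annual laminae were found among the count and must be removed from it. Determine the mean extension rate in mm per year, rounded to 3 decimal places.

0.127 mm per year

Correcting the raw count gives 13582 − 14 + 18 = 13586 true varves.
1724.7 mm over 13586 years gives 1724.7 / 13586 ≈ 0.127 mm per year.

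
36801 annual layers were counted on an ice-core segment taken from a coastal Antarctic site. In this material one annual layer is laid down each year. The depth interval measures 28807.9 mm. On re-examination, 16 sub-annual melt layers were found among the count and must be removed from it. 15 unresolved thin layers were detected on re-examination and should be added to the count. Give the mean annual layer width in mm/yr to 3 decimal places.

After corrections the count is 36801 − 16 + 15 = 36800 annual layers.
Mean rate = 28807.9 mm / 36800 years ≈ 0.783 mm/yr.

0.783 mm/yr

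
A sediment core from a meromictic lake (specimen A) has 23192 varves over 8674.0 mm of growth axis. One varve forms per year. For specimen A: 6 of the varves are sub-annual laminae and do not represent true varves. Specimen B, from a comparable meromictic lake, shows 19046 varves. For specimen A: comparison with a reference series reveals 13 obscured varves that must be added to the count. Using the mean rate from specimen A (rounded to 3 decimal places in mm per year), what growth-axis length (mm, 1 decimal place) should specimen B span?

Specimen A: adjusted count: 23192 − 6 + 13 = 23199 varves.
A: Extension rate ≈ 8674.0 / 23199 = 0.374 mm/yr.
For B, 0.374 mm/year × 19046 years = 7123.2 mm.

7123.2 mm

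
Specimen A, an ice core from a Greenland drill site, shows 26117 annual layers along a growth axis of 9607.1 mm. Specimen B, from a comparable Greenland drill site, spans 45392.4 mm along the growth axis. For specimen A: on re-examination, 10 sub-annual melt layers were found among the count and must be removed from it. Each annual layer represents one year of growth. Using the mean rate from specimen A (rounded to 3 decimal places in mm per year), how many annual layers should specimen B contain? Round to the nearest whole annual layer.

123349 annual layers

Specimen A: true annual layer count = 26117 − 10 = 26107.
A: 9607.1 mm over 26107 years gives 9607.1 / 26107 ≈ 0.368 mm/year.
Specimen B: 45392.4 mm / 0.368 mm per year = 123348.91 years ≈ 123349 annual layers.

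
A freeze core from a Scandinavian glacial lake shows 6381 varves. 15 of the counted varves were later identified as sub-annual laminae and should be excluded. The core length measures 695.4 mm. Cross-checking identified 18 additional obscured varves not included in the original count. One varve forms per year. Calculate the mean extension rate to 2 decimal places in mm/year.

True varve count = 6381 − 15 + 18 = 6384.
Mean rate = 695.4 mm / 6384 years ≈ 0.11 mm/year.

0.11 mm/year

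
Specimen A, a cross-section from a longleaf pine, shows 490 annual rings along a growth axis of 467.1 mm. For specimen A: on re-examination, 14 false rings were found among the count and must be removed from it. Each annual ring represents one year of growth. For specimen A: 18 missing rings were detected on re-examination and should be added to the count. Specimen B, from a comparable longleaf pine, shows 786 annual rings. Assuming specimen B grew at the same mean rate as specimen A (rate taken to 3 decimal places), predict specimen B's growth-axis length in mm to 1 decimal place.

743.6 mm

Specimen A: true annual ring count = 490 − 14 + 18 = 494.
A: 467.1 mm over 494 years gives 467.1 / 494 ≈ 0.946 mm/year.
For B, 0.946 mm/year × 786 years = 743.6 mm.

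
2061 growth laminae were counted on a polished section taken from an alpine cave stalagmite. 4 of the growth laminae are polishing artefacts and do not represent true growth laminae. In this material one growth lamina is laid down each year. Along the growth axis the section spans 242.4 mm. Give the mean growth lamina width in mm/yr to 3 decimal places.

0.118 mm/yr

Adjusted count: 2061 − 4 = 2057 growth laminae.
242.4 mm over 2057 years gives 242.4 / 2057 ≈ 0.118 mm/yr.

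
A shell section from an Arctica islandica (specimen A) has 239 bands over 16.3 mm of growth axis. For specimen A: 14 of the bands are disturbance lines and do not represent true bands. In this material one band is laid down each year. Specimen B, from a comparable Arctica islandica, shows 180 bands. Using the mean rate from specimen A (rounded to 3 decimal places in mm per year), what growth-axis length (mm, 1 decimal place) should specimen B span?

13.0 mm

Specimen A: true band count = 239 − 14 = 225.
A: 16.3 mm over 225 years gives 16.3 / 225 ≈ 0.072 mm per year.
B's length ≈ 0.072 × 180 = 13.0 mm.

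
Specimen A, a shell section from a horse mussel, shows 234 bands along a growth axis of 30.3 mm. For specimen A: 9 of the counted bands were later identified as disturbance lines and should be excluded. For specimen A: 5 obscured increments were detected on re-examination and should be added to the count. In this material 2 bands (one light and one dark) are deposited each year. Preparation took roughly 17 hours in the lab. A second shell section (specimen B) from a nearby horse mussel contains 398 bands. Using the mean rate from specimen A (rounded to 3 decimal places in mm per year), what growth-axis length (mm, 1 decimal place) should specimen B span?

Specimen A: correcting the raw count gives 234 − 9 + 5 = 230 true bands.
Specimen A: 230 bands at 2 per year is 230 / 2 = 115 years.
A: Extension rate ≈ 30.3 / 115 = 0.263 mm/year.
Specimen B: with 2 bands per year, 398 / 2 = 199 years. Length of B = 0.263 × 199 = 52.3 mm.

52.3 mm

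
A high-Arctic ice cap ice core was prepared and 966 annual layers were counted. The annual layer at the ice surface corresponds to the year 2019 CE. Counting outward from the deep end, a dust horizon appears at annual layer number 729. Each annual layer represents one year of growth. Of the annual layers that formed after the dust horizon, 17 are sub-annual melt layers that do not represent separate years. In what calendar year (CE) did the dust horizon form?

1799 CE

The dust horizon sits at annual layer 729 from the deep end, so 966 − 729 = 237 annual layers formed after it.
Removing the 17 false annual layers leaves 237 − 17 = 220 true annual layers beyond the dust horizon.
Counting back 220 years from 2019 CE places the dust horizon in 2019 − 220 = 1799 CE.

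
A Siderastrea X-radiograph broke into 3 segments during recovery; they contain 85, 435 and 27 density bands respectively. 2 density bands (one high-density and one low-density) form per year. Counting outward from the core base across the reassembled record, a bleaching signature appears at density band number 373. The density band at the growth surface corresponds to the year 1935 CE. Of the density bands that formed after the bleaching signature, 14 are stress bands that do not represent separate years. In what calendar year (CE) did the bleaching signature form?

1855 CE

Total density bands = 85 + 435 + 27 = 547.
547 − 373 = 174 density bands lie beyond the bleaching signature toward the growth surface.
174 − 14 false = 160 true density bands after the bleaching signature.
160 density bands at 2 per year is 160 / 2 = 80 years.
1935 − 80 = 1855 CE.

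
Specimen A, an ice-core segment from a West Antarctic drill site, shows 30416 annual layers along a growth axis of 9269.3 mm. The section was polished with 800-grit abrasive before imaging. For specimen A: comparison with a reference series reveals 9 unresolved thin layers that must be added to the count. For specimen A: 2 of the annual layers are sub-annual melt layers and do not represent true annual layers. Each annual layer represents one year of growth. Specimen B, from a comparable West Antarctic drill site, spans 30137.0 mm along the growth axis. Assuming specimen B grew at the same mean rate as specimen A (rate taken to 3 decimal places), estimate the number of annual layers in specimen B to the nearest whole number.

98810 annual layers

Specimen A: true annual layer count = 30416 − 2 + 9 = 30423.
A: Extension rate ≈ 9269.3 / 30423 = 0.305 mm/yr.
B spans 30137.0 / 0.305 = 98809.84 years ≈ 98810 annual layers.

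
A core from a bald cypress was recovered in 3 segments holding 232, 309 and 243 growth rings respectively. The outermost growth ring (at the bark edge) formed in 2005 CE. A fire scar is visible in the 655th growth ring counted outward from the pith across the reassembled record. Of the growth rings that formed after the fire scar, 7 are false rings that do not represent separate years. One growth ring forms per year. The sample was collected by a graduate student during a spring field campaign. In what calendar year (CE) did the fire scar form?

Total growth rings = 232 + 309 + 243 = 784.
Between growth ring 655 and the bark edge there are 784 − 655 = 129 growth rings.
Excluding 7 false growth rings: 129 − 7 = 122.
The growth ring at the bark edge is 2005 CE, so the fire scar dates to 2005 − 122 = 1883 CE.

1883 CE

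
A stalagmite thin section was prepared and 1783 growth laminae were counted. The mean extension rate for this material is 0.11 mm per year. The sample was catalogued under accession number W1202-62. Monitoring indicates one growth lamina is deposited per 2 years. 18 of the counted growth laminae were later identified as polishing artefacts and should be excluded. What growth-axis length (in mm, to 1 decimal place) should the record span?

388.3 mm

Correcting the raw count gives 1783 − 18 = 1765 true growth laminae.
At 2 years per growth lamina, 1765 × 2 = 3530 years.
Length ≈ 0.11 × 3530 = 388.3 mm.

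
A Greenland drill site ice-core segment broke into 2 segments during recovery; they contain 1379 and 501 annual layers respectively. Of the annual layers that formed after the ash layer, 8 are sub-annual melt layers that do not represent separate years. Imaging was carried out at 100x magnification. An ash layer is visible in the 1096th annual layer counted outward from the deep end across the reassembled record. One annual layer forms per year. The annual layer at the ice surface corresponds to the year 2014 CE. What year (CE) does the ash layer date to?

1238 CE

Total annual layers = 1379 + 501 = 1880.
The ash layer sits at annual layer 1096 from the deep end, so 1880 − 1096 = 784 annual layers formed after it.
Excluding 8 false annual layers: 784 − 8 = 776.
The annual layer at the ice surface is 2014 CE, so the ash layer dates to 2014 − 776 = 1238 CE.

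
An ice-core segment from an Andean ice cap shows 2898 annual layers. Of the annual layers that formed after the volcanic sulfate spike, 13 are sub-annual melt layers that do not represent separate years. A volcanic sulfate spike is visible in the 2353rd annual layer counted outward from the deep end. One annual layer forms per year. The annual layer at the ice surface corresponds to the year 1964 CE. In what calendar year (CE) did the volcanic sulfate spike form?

1432 CE

The volcanic sulfate spike sits at annual layer 2353 from the deep end, so 2898 − 2353 = 545 annual layers formed after it.
Excluding 13 false annual layers: 545 − 13 = 532.
1964 − 532 = 1432 CE.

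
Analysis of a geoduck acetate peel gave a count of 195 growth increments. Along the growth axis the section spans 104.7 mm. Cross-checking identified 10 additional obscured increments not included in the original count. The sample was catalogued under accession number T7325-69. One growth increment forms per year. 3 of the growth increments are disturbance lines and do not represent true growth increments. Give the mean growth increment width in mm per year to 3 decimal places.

Correcting the raw count gives 195 − 3 + 10 = 202 true growth increments.
Extension rate ≈ 104.7 / 202 = 0.518 mm per year.

0.518 mm per year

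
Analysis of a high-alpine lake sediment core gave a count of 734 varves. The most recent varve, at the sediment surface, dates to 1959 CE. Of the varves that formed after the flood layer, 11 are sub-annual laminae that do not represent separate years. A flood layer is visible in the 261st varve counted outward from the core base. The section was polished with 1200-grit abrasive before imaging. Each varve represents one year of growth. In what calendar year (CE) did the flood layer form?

1497 CE

The flood layer sits at varve 261 from the core base, so 734 − 261 = 473 varves formed after it.
Excluding 11 false varves: 473 − 11 = 462.
1959 − 462 = 1497 CE.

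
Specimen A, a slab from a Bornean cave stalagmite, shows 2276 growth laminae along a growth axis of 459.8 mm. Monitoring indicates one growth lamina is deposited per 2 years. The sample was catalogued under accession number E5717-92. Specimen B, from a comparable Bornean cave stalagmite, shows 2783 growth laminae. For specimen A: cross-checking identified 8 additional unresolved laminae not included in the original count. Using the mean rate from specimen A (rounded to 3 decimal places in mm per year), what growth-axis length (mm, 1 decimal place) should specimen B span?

Specimen A: adjusted count: 2276 + 8 = 2284 growth laminae.
Specimen A: 2284 growth laminae at 2 years each span 2284 × 2 = 4568 years.
A: Mean rate = 459.8 mm / 4568 years ≈ 0.101 mm/yr.
Specimen B: at 2 years per growth lamina, 2783 × 2 = 5566 years. For B, 0.101 mm/year × 5566 years = 562.2 mm.

562.2 mm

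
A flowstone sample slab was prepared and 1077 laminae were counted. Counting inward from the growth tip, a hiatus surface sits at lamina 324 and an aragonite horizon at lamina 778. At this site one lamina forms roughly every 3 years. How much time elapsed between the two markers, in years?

778 − 324 = 454 laminae lie between the two events.
At 3 years per lamina, 454 × 3 = 1362 years.

1362 yr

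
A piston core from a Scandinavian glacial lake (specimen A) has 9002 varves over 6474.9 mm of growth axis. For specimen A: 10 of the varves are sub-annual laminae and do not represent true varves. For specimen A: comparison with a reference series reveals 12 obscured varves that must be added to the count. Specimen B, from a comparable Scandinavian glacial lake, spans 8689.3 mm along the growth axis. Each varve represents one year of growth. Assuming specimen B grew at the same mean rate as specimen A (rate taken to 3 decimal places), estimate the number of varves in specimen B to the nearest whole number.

Specimen A: adjusted count: 9002 − 10 + 12 = 9004 varves.
A: Mean rate = 6474.9 mm / 9004 years ≈ 0.719 mm per year.
Specimen B: 8689.3 mm / 0.719 mm per year = 12085.26 years ≈ 12085 varves.

12085 varves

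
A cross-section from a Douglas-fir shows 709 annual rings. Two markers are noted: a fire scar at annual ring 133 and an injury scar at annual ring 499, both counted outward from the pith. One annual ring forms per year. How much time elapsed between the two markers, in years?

Separation: 499 − 133 = 366 annual rings.
At one annual ring per year, 366 years elapsed between them.

366 years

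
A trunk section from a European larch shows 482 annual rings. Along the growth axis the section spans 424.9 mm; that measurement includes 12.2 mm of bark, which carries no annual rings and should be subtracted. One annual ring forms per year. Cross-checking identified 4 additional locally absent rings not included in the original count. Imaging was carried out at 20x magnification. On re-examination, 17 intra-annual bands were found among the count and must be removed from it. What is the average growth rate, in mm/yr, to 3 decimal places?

0.880 mm/yr

Adjusted count: 482 − 17 + 4 = 469 annual rings.
Net length = 424.9 − 12.2 = 412.7 mm.
Mean rate = 412.7 mm / 469 years ≈ 0.880 mm/yr.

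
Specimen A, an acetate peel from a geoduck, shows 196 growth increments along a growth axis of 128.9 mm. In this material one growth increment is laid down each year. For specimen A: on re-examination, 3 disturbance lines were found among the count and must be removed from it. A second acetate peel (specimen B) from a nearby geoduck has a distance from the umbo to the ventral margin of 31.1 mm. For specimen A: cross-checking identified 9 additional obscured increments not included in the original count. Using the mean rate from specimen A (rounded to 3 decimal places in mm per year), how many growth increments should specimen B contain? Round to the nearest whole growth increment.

49 growth increments

Specimen A: adjusted count: 196 − 3 + 9 = 202 growth increments.
A: 128.9 mm over 202 years gives 128.9 / 202 ≈ 0.638 mm/yr.
Specimen B: 31.1 mm / 0.638 mm per year = 48.75 years ≈ 49 growth increments.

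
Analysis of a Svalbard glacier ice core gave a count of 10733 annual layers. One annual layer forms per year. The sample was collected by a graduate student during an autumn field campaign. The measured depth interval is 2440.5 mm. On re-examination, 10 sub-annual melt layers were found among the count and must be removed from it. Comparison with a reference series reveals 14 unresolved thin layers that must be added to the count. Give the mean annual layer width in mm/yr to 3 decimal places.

Correcting the raw count gives 10733 − 10 + 14 = 10737 true annual layers.
Mean rate = 2440.5 mm / 10737 years ≈ 0.227 mm/yr.

0.227 mm/yr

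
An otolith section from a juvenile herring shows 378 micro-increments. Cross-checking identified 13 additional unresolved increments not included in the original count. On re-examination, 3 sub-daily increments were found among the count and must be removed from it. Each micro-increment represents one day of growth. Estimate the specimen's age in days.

True micro-increment count = 378 − 3 + 13 = 388.
At one micro-increment per day, that is 388 days.

388 days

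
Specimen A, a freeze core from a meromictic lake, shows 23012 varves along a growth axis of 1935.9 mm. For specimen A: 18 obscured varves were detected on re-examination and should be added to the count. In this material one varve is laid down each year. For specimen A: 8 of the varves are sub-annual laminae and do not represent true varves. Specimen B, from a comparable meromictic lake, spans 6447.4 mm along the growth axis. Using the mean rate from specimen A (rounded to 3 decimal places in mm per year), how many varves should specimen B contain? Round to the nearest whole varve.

Specimen A: true varve count = 23012 − 8 + 18 = 23022.
A: Extension rate ≈ 1935.9 / 23022 = 0.084 mm per year.
For B, 6447.4 / 0.084 = 76754.76 years ≈ 76755 varves.

76755 varves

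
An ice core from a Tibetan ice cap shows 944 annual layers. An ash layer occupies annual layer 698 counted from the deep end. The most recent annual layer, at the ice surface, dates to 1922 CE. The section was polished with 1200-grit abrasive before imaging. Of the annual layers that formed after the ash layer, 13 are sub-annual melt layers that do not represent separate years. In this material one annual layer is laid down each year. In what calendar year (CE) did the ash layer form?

1689 CE

944 − 698 = 246 annual layers lie beyond the ash layer toward the ice surface.
Removing the 13 false annual layers leaves 246 − 13 = 233 true annual layers beyond the ash layer.
Counting back 233 years from 1922 CE places the ash layer in 1922 − 233 = 1689 CE.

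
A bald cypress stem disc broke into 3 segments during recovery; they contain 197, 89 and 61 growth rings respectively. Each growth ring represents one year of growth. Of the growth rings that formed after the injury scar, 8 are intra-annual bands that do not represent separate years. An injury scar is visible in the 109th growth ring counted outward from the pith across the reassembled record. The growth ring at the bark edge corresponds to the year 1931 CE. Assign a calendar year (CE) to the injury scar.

1701 CE

Total growth rings = 197 + 89 + 61 = 347.
Between growth ring 109 and the bark edge there are 347 − 109 = 238 growth rings.
Excluding 8 false growth rings: 238 − 8 = 230.
The growth ring at the bark edge is 1931 CE, so the injury scar dates to 1931 − 230 = 1701 CE.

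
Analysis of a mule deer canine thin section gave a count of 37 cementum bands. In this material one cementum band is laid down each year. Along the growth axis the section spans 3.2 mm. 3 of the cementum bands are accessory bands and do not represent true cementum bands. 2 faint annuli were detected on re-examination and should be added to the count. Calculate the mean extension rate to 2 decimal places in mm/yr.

Correcting the raw count gives 37 − 3 + 2 = 36 true cementum bands.
3.2 mm over 36 years gives 3.2 / 36 ≈ 0.09 mm/yr.

0.09 mm/yr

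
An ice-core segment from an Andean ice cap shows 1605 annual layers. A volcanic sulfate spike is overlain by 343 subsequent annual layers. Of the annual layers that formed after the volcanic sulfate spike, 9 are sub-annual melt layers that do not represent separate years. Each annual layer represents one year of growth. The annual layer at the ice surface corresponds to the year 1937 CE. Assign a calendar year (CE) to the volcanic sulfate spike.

There are 343 annual layers younger than the volcanic sulfate spike.
Removing the 9 false annual layers leaves 343 − 9 = 334 true annual layers beyond the volcanic sulfate spike.
1937 − 334 = 1603 CE.

1603 CE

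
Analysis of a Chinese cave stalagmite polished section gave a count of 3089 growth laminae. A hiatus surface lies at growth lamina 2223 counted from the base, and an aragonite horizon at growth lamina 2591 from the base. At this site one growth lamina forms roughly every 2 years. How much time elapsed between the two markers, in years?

2591 − 2223 = 368 growth laminae lie between the two events.
At 2 years per growth lamina, 368 × 2 = 736 years.

736 yr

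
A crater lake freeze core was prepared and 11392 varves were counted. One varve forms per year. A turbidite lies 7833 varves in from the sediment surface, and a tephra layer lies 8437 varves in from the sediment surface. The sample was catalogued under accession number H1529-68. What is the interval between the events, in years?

Separation: 8437 − 7833 = 604 varves.
At one varve per year, 604 years elapsed between them.

604 yr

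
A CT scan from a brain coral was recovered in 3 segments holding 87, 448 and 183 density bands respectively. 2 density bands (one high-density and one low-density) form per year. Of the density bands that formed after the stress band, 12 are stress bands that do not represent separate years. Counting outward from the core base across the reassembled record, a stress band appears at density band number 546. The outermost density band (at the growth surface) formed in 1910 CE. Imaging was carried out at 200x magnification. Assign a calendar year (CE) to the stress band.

Total density bands = 87 + 448 + 183 = 718.
The stress band sits at density band 546 from the core base, so 718 − 546 = 172 density bands formed after it.
Excluding 12 false density bands: 172 − 12 = 160.
With 2 density bands per year, 160 / 2 = 80 years.
1910 − 80 = 1830 CE.

1830 CE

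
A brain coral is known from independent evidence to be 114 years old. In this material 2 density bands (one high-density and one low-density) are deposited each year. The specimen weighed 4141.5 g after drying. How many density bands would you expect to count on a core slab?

228 density bands

114 years at 2 density bands per year gives 114 × 2 = 228 density bands.
So 228 density bands should be present.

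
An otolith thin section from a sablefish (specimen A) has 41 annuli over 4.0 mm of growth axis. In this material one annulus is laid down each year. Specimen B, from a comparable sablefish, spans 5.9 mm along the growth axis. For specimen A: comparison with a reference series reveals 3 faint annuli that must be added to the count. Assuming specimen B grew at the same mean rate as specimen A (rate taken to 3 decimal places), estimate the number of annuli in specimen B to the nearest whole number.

65 annuli

Specimen A: true annulus count = 41 + 3 = 44.
A: Extension rate ≈ 4.0 / 44 = 0.091 mm per year.
For B, 5.9 / 0.091 = 64.84 years ≈ 65 annuli.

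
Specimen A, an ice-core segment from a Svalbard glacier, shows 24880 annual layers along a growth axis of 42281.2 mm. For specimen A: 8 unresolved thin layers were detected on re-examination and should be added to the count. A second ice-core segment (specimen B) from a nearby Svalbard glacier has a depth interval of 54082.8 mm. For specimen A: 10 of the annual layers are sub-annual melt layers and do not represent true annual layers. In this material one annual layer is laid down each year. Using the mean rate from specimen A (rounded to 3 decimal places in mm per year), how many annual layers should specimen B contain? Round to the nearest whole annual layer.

31813 annual layers

Specimen A: true annual layer count = 24880 − 10 + 8 = 24878.
A: Extension rate ≈ 42281.2 / 24878 = 1.700 mm/yr.
Specimen B: 54082.8 mm / 1.700 mm per year = 31813.41 years ≈ 31813 annual layers.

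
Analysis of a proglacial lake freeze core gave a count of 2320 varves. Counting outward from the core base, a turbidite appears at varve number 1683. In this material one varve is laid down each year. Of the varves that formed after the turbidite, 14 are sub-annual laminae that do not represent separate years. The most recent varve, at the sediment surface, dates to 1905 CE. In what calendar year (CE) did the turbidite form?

1282 CE

Between varve 1683 and the sediment surface there are 2320 − 1683 = 637 varves.
637 − 14 false = 623 true varves after the turbidite.
1905 − 623 = 1282 CE.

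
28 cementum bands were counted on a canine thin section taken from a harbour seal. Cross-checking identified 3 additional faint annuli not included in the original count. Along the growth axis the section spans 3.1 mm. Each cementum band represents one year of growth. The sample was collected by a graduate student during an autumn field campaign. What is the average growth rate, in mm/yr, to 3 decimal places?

0.100 mm/yr

Adjusted count: 28 + 3 = 31 cementum bands.
Mean rate = 3.1 mm / 31 years ≈ 0.100 mm/yr.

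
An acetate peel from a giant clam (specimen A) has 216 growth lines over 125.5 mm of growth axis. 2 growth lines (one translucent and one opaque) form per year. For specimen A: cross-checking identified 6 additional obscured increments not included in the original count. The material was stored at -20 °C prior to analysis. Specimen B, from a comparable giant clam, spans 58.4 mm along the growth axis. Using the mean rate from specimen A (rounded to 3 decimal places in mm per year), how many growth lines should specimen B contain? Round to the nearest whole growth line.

103 growth lines

Specimen A: correcting the raw count gives 216 + 6 = 222 true growth lines.
Specimen A: dividing by 2 growth lines per year: 222 / 2 = 111 years.
A: Extension rate ≈ 125.5 / 111 = 1.131 mm per year.
B spans 58.4 / 1.131 = 51.64 years; at 2 growth lines per year that is 51.64 × 2 ≈ 103 growth lines.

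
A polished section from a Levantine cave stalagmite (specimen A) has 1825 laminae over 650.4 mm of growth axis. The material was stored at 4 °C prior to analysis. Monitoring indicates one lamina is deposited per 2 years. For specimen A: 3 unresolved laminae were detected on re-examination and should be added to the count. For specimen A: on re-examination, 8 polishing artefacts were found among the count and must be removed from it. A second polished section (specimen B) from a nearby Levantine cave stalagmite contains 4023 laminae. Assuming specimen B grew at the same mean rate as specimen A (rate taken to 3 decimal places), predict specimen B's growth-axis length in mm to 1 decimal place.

1440.2 mm

Specimen A: adjusted count: 1825 − 8 + 3 = 1820 laminae.
Specimen A: at 2 years per lamina, 1820 × 2 = 3640 years.
A: 650.4 mm over 3640 years gives 650.4 / 3640 ≈ 0.179 mm per year.
Specimen B: 4023 laminae at 2 years each span 4023 × 2 = 8046 years. Length of B = 0.179 × 8046 = 1440.2 mm.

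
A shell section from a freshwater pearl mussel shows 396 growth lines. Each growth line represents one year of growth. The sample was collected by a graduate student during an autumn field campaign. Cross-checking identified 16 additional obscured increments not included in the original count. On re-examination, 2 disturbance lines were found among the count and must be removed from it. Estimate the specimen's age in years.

After corrections the count is 396 − 2 + 16 = 410 growth lines.
At one growth line per year, that is 410 years.

410 years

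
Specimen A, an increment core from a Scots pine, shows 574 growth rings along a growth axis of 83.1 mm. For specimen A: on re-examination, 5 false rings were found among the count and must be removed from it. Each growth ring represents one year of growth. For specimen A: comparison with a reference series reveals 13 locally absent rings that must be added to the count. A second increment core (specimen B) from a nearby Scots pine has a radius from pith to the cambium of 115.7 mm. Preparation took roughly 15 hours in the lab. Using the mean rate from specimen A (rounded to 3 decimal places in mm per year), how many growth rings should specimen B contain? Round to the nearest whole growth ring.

Specimen A: adjusted count: 574 − 5 + 13 = 582 growth rings.
A: Extension rate ≈ 83.1 / 582 = 0.143 mm/yr.
B spans 115.7 / 0.143 = 809.09 years ≈ 809 growth rings.

809 growth rings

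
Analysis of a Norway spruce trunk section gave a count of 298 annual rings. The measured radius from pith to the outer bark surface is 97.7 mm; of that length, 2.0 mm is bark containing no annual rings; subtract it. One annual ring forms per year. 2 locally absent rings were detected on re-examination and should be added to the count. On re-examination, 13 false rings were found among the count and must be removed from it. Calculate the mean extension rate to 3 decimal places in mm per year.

0.333 mm per year

True annual ring count = 298 − 13 + 2 = 287.
Net length = 97.7 − 2.0 = 95.7 mm.
95.7 mm over 287 years gives 95.7 / 287 ≈ 0.333 mm per year.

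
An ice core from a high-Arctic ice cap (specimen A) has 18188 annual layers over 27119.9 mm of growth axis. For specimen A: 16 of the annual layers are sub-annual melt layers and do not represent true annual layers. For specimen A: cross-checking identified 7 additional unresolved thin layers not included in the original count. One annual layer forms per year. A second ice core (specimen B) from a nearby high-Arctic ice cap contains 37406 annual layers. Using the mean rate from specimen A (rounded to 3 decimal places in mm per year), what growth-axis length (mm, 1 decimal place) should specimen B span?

Specimen A: adjusted count: 18188 − 16 + 7 = 18179 annual layers.
A: 27119.9 mm over 18179 years gives 27119.9 / 18179 ≈ 1.492 mm/yr.
Length of B = 1.492 × 37406 = 55809.8 mm.

55809.8 mm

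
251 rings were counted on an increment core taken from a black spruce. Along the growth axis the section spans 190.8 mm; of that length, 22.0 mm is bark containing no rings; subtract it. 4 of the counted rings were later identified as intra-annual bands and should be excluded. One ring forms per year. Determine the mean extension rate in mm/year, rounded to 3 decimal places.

After corrections the count is 251 − 4 = 247 rings.
The growth record spans 190.8 − 22.0 = 168.8 mm.
168.8 mm over 247 years gives 168.8 / 247 ≈ 0.683 mm/year.

0.683 mm/year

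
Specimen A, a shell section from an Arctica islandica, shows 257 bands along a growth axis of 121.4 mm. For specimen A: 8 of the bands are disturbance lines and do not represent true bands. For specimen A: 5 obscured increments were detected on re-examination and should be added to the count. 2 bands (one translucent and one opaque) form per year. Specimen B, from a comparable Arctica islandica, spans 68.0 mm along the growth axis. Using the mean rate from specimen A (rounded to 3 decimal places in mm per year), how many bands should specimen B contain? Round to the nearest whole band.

Specimen A: adjusted count: 257 − 8 + 5 = 254 bands.
Specimen A: dividing by 2 bands per year: 254 / 2 = 127 years.
A: 121.4 mm over 127 years gives 121.4 / 127 ≈ 0.956 mm/year.
B spans 68.0 / 0.956 = 71.13 years; at 2 bands per year that is 71.13 × 2 ≈ 142 bands.

142 bands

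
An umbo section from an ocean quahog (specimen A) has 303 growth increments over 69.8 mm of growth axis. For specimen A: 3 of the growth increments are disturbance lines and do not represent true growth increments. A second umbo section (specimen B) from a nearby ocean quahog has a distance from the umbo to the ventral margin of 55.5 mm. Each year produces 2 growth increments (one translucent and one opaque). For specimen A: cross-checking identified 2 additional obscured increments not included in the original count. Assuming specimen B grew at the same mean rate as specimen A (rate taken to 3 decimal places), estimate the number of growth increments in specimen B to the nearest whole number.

240 growth increments

Specimen A: correcting the raw count gives 303 − 3 + 2 = 302 true growth increments.
Specimen A: dividing by 2 growth increments per year: 302 / 2 = 151 years.
A: 69.8 mm over 151 years gives 69.8 / 151 ≈ 0.462 mm/yr.
B spans 55.5 / 0.462 = 120.13 years; at 2 growth increments per year that is 120.13 × 2 ≈ 240 growth increments.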